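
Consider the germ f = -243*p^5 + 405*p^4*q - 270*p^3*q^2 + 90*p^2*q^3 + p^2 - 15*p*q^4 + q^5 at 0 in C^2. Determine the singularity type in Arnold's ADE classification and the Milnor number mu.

Type A_{4}, Milnor number mu = 4.

The Hessian of f at 0 has rank 1. Corank 1: A-series; mu = 4 gives A_4.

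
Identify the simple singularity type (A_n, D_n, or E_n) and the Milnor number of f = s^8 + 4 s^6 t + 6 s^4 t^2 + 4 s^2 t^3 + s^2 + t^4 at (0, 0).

Type A_{3}, Milnor number mu = 3.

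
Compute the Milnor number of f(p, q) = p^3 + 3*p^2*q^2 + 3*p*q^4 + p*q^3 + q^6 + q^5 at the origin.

7

The Hessian of f at 0 is [[0, 0], [0, 0]] with rank 0, so corank 2. A Groebner basis of the Jacobian ideal J(f) in C{p,q} is {-p^2 + q^4 - q^3/3, p^3, p^2*q + p^2/3 + q^3/9, p^2 + p*q^2 + q^3/3}; counting standard monomials gives mu = 7. Corank 2; j^3 = p^3 is a perfect cube, so E-series; the 4-jet and mu = 7 give E_7.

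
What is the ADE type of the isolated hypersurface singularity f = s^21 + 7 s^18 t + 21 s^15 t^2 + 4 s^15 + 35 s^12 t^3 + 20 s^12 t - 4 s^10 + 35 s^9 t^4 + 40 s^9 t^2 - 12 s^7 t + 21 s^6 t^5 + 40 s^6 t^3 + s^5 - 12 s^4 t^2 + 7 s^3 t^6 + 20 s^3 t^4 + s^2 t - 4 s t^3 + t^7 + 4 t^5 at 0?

D_8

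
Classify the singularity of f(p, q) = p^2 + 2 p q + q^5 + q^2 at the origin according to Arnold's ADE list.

A4

The Hessian of f at 0 has rank 1. Corank 1: A-series; mu = 4 gives A_4.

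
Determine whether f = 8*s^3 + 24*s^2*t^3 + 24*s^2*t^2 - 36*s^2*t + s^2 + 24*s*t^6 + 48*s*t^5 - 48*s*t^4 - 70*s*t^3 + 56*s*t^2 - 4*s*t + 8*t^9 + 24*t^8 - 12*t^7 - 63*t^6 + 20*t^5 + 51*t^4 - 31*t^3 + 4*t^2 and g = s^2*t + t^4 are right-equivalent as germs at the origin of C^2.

The Hessian of f at 0 has rank 1. Corank 1: A-series; mu = 2 gives A_2. The Hessian of g at 0 has rank 0. Corank 2; j^3 = s^2*t has shape L^2 M (L != M), so D-series; mu = 5 gives D_5. f is A_2 but g is D_5, hence not right-equivalent.

No.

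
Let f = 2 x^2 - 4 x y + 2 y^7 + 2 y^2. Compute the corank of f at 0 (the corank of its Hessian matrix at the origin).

1

Hessian at 0 has rank 1.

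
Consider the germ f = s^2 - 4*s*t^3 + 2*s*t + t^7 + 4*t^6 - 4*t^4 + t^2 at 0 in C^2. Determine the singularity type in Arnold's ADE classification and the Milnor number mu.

Type A6, Milnor number mu = 6.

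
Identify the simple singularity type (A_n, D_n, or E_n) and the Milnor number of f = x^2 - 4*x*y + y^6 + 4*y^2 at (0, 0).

Type A5, Milnor number mu = 5.

The Hessian of f at 0 has rank 1. Corank 1: A-series; mu = 5 gives A_5.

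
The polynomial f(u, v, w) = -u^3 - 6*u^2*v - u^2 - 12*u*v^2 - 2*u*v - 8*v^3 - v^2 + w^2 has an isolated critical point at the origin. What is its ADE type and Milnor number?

Type A_{2}, Milnor number mu = 2.

The Hessian of f at 0 is [[-2, -2, 0], [-2, -2, 0], [0, 0, 2]] with rank 2, so corank 1. A Groebner basis of the Jacobian ideal J(f) in C{u,v,w} is {v^2, u + v, w}; counting standard monomials gives mu = 2. Corank 1: A-series; mu = 2 gives A_2.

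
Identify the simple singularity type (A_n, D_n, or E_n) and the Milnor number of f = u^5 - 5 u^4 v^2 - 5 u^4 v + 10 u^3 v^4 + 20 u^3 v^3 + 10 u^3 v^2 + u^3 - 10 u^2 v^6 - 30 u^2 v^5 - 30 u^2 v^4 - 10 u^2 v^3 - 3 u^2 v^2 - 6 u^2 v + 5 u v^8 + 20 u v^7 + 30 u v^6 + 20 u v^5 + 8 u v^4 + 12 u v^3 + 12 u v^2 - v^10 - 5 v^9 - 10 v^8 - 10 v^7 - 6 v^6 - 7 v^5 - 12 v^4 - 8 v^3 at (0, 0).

Type E_{8}, Milnor number mu = 8.

The Hessian of f at 0 has rank 0. Corank 2; j^3 = (u - 2*v)^3 is a perfect cube, so E-series; the 5-jet and mu = 8 give E_8.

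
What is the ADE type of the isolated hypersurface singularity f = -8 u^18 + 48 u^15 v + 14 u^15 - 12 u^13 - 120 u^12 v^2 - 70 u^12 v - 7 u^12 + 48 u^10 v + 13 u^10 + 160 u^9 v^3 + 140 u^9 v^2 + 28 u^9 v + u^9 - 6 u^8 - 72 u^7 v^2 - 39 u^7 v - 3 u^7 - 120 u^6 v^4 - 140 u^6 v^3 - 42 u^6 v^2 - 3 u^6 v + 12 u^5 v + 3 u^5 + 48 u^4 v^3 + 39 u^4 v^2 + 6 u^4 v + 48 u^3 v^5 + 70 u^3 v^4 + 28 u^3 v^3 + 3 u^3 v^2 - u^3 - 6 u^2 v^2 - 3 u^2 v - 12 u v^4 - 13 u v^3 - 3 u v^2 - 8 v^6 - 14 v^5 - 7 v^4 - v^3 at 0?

E_7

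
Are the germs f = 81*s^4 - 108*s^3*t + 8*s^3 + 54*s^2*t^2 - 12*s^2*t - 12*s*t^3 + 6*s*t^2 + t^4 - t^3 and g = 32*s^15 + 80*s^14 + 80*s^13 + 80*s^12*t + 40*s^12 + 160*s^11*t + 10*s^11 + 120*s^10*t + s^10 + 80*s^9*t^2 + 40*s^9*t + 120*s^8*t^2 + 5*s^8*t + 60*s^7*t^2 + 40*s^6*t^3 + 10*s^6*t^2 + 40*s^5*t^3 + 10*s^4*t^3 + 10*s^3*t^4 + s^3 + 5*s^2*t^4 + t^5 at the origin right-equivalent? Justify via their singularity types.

No.

The Hessian of f at 0 has rank 0. Corank 2; j^3 = (2*s - t)^3 is a perfect cube, so E-series; the 4-jet and mu = 6 give E_6. The Hessian of g at 0 has rank 0. Corank 2; j^3 = s^3 is a perfect cube, so E-series; the 5-jet and mu = 8 give E_8. f is E_6 but g is E_8, hence not right-equivalent.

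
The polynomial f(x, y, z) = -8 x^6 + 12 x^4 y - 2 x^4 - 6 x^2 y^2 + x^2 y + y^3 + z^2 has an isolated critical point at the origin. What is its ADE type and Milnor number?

Type D4, Milnor number mu = 4.

The Hessian of f at 0 has rank 1. Corank 2; j^3 = y*(x^2 + y^2) splits into three distinct lines over C (the quadratic factor has nonzero discriminant), so D_4.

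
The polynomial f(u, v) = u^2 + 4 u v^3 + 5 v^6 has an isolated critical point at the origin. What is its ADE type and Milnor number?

Type A_5, Milnor number mu = 5.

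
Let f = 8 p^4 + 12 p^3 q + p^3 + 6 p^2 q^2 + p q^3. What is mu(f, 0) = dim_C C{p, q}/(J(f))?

7

The Hessian of f at 0 has rank 0. Corank 2; j^3 = p^3 is a perfect cube, so E-series; the 4-jet and mu = 7 give E_7.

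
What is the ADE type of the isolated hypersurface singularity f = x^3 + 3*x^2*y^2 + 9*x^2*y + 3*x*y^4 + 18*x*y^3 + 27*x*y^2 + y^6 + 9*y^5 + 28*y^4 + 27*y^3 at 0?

The Hessian of f at 0 has rank 0. Corank 2; j^3 = (x + 3*y)^3 is a perfect cube, so E-series; the 4-jet and mu = 6 give E_6.

E_{6}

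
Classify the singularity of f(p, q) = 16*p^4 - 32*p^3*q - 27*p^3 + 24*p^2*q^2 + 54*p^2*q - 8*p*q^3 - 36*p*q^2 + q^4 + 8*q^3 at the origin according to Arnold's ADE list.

E6

The Hessian of f at 0 has rank 0. Corank 2; j^3 = -(3*p - 2*q)^3 is a perfect cube, so E-series; the 4-jet and mu = 6 give E_6.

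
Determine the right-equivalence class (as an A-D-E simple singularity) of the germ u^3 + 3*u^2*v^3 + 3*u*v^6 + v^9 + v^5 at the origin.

The Hessian of f at 0 has rank 0. Corank 2; j^3 = u^3 is a perfect cube, so E-series; the 5-jet and mu = 8 give E_8.

E_{8}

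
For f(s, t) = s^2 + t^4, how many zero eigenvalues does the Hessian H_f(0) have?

1

Hessian at 0 has rank 1.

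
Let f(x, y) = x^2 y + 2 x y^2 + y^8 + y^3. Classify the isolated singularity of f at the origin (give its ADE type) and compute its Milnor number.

The Hessian of f at 0 has rank 0. Corank 2; j^3 = y*(x + y)^2 has shape L^2 M (L != M), so D-series; mu = 9 gives D_9.

Type D_9, Milnor number mu = 9.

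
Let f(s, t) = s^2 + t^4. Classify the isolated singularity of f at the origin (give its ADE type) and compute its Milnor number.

The Hessian of f at 0 is [[2, 0], [0, 0]] with rank 1, so corank 1. A Groebner basis of the Jacobian ideal J(f) in C{s,t} is {t^3, s}; counting standard monomials gives mu = 3. Corank 1: A-series; mu = 3 gives A_3.

Type A_3, Milnor number mu = 3.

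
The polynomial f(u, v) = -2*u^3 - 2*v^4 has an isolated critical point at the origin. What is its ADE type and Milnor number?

The Hessian of f at 0 is [[0, 0], [0, 0]] with rank 0, so corank 2. A Groebner basis of the Jacobian ideal J(f) in C{u,v} is {v^3, u^2}; counting standard monomials gives mu = 6. Corank 2; j^3 = -2*u^3 is a perfect cube, so E-series; the 4-jet and mu = 6 give E_6.

Type E_{6}, Milnor number mu = 6.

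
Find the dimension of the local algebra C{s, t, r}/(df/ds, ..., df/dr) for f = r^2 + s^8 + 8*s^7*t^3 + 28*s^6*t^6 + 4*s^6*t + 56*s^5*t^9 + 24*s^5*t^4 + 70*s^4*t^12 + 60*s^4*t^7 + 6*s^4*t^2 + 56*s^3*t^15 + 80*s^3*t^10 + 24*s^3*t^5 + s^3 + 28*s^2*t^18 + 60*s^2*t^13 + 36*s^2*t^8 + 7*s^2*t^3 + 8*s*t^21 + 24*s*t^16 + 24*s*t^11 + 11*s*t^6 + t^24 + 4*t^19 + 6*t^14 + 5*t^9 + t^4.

6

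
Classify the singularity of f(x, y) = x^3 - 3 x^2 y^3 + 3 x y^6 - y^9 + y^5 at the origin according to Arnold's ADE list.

E_8

The Hessian of f at 0 has rank 0. Corank 2; j^3 = x^3 is a perfect cube, so E-series; the 5-jet and mu = 8 give E_8.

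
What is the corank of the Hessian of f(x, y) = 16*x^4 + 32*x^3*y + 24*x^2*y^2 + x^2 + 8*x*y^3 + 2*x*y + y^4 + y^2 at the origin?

1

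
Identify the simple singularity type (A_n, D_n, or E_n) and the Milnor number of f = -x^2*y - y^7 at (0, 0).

Type D_8, Milnor number mu = 8.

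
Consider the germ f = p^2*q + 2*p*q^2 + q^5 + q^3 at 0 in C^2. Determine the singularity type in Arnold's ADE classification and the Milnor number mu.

The Hessian of f at 0 is [[0, 0], [0, 0]] with rank 0, so corank 2. A Groebner basis of the Jacobian ideal J(f) in C{p,q} is {p^2/5 + q^4 - q^2/5, p^3 + q^3, p*q + q^2}; counting standard monomials gives mu = 6. Corank 2; j^3 = q*(p + q)^2 has shape L^2 M (L != M), so D-series; mu = 6 gives D_6.

Type D_6, Milnor number mu = 6.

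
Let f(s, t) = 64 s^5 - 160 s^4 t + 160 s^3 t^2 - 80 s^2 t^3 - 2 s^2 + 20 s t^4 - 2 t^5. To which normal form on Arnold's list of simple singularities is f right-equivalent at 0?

A_{4}

The Hessian of f at 0 has rank 1. Corank 1: A-series; mu = 4 gives A_4.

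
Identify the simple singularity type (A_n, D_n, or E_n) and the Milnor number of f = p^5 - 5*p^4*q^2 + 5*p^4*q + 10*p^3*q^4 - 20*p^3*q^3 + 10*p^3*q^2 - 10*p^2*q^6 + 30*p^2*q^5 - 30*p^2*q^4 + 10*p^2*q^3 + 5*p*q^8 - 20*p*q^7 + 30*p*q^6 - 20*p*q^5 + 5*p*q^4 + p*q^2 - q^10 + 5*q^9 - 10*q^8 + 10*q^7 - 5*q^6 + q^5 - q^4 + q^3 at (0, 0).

The Hessian of f at 0 has rank 0. Corank 2; j^3 = q^2*(p + q) has shape L^2 M (L != M), so D-series; mu = 6 gives D_6.

Type D_6, Milnor number mu = 6.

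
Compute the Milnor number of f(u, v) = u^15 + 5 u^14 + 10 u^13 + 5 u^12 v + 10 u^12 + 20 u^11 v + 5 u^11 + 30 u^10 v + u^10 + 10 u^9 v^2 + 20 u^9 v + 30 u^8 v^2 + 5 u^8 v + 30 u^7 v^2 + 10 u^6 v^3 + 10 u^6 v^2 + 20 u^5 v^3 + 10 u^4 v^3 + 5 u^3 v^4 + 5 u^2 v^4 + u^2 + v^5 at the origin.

The Hessian of f at 0 has rank 1. Corank 1: A-series; mu = 4 gives A_4.

4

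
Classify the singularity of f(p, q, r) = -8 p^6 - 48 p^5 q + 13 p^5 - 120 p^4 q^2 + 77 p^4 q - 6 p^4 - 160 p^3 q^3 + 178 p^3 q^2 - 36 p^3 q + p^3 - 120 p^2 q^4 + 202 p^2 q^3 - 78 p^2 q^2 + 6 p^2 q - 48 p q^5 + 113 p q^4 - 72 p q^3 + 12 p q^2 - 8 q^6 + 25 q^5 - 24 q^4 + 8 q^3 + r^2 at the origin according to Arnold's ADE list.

The Hessian of f at 0 is [[0, 0, 0], [0, 0, 0], [0, 0, 2]] with rank 1, so corank 2. A Groebner basis of the Jacobian ideal J(f) in C{p,q,r} is {-7*p^2/32 + p*q^3 + 7*p*q^2/8 - 7*p*q/8 + 7*q^3/4 - 7*q^2/8, p^2/8 - p*q^2/2 + p*q/2 + q^4 - q^3 + q^2/2, p^3 - 3*p^2/4 - 9*p*q^2 - 3*p*q - 10*q^3 - 3*q^2, p^2*q + p^2/8 + 7*p*q^2/2 + p*q/2 + 3*q^3 + q^2/2, r}; counting standard monomials gives mu = 8. Corank 2; j^3 = (p + 2*q)^3 is a perfect cube, so E-series; the 5-jet and mu = 8 give E_8.

E_{8}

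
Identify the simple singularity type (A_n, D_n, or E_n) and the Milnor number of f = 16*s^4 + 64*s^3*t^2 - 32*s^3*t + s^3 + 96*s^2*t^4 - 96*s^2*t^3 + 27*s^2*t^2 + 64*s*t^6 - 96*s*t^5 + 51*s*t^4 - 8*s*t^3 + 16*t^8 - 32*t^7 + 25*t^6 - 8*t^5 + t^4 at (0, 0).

The Hessian of f at 0 has rank 0. Corank 2; j^3 = s^3 is a perfect cube, so E-series; the 4-jet and mu = 6 give E_6.

Type E_{6}, Milnor number mu = 6.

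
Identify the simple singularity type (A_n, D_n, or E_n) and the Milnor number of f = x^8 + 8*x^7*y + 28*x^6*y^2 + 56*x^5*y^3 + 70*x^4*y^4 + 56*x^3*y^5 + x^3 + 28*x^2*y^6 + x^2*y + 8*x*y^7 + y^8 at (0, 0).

Type D9, Milnor number mu = 9.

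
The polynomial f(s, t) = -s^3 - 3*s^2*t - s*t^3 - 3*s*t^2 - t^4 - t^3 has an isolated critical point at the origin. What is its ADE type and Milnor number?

Type E_{7}, Milnor number mu = 7.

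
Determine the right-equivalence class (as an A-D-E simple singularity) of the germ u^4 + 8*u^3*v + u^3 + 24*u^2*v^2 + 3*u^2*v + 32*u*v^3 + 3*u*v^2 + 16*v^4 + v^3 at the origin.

The Hessian of f at 0 is [[0, 0], [0, 0]] with rank 0, so corank 2. A Groebner basis of the Jacobian ideal J(f) in C{u,v} is {v^4, u*v^2 + 4*v^3/3, u^2 + 2*u*v + v^2}; counting standard monomials gives mu = 6. Corank 2; j^3 = (u + v)^3 is a perfect cube, so E-series; the 4-jet and mu = 6 give E_6.

E_6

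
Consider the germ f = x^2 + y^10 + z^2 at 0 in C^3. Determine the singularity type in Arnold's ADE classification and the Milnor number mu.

Type A9, Milnor number mu = 9.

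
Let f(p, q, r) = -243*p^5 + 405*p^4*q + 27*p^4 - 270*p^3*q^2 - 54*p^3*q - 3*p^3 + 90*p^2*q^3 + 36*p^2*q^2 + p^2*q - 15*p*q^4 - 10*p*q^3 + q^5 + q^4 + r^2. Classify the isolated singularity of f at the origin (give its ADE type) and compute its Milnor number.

Type D5, Milnor number mu = 5.

The Hessian of f at 0 has rank 1. Corank 2; j^3 = -p^2*(3*p - q) has shape L^2 M (L != M), so D-series; mu = 5 gives D_5.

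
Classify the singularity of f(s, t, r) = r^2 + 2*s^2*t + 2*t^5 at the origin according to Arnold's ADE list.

D_6

The Hessian of f at 0 is [[0, 0, 0], [0, 0, 0], [0, 0, 2]] with rank 1, so corank 2. A Groebner basis of the Jacobian ideal J(f) in C{s,t,r} is {s^2/5 + t^4, s^3, s*t, r}; counting standard monomials gives mu = 6. Corank 2; j^3 = 2*s^2*t has shape L^2 M (L != M), so D-series; mu = 6 gives D_6.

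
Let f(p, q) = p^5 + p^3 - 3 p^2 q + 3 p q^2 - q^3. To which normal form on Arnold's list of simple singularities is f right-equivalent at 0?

The Hessian of f at 0 has rank 0. Corank 2; j^3 = (p - q)^3 is a perfect cube, so E-series; the 5-jet and mu = 8 give E_8.

E_{8}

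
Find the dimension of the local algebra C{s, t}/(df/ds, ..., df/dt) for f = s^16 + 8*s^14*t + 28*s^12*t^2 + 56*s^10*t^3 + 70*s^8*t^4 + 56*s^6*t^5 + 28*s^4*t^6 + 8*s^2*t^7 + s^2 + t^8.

7

The Hessian of f at 0 has rank 1. Corank 1: A-series; mu = 7 gives A_7.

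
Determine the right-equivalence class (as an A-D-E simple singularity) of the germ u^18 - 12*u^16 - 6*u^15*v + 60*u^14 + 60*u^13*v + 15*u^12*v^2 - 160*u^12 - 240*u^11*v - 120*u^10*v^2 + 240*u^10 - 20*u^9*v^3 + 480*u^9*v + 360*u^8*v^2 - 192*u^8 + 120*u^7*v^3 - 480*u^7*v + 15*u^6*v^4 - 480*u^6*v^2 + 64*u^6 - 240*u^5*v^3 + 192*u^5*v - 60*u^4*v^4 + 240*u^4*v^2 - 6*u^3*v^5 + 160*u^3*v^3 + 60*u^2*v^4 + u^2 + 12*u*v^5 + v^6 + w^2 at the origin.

A5

The Hessian of f at 0 is [[2, 0, 0], [0, 0, 0], [0, 0, 2]] with rank 2, so corank 1. A Groebner basis of the Jacobian ideal J(f) in C{u,v,w} is {v^5, u, w}; counting standard monomials gives mu = 5. Corank 1: A-series; mu = 5 gives A_5.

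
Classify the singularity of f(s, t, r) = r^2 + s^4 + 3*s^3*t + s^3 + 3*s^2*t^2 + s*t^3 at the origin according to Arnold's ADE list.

The Hessian of f at 0 is [[0, 0, 0], [0, 0, 0], [0, 0, 2]] with rank 1, so corank 2. A Groebner basis of the Jacobian ideal J(f) in C{s,t,r} is {3*s^2 + t^4 + t^3, s^3, s^2*t - s^2 - t^3/3, 2*s^2 + s*t^2 + 2*t^3/3, r}; counting standard monomials gives mu = 7. Corank 2; j^3 = s^3 is a perfect cube, so E-series; the 4-jet and mu = 7 give E_7.

E_{7}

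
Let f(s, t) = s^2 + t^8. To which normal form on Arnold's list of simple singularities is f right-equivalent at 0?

A7

The Hessian of f at 0 has rank 1. Corank 1: A-series; mu = 7 gives A_7.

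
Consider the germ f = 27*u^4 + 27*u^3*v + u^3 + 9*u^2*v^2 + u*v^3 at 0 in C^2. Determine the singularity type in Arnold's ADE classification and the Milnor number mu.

Type E_{7}, Milnor number mu = 7.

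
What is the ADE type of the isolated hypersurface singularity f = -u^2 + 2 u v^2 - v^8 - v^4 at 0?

The Hessian of f at 0 is [[-2, 0], [0, 0]] with rank 1, so corank 1. A Groebner basis of the Jacobian ideal J(f) in C{u,v} is {u^4, u^3*v, -u + v^2}; counting standard monomials gives mu = 7. Corank 1: A-series; mu = 7 gives A_7.

A_{7}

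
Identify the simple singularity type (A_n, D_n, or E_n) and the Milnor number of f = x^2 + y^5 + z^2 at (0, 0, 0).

The Hessian of f at 0 is [[2, 0, 0], [0, 0, 0], [0, 0, 2]] with rank 2, so corank 1. A Groebner basis of the Jacobian ideal J(f) in C{x,y,z} is {y^4, x, z}; counting standard monomials gives mu = 4. Corank 1: A-series; mu = 4 gives A_4.

Type A4, Milnor number mu = 4.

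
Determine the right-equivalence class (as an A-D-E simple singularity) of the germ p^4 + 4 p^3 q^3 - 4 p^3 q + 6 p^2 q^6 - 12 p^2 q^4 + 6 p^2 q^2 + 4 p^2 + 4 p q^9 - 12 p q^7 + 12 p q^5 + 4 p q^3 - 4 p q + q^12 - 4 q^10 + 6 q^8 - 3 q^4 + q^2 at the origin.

A_{3}

The Hessian of f at 0 has rank 1. Corank 1: A-series; mu = 3 gives A_3.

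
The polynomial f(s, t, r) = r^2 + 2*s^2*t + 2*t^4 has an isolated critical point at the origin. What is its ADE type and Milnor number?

The Hessian of f at 0 has rank 1. Corank 2; j^3 = 2*s^2*t has shape L^2 M (L != M), so D-series; mu = 5 gives D_5.

Type D5, Milnor number mu = 5.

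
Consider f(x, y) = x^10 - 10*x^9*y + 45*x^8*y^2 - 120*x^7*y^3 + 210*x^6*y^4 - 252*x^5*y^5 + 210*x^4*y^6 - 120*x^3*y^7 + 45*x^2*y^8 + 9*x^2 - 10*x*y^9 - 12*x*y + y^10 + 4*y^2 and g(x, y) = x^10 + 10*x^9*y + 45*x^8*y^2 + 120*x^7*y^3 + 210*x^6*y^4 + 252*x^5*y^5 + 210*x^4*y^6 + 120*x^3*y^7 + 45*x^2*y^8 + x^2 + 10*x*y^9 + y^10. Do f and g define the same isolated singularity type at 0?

The Hessian of f at 0 has rank 1. Corank 1: A-series; mu = 9 gives A_9. The Hessian of g at 0 has rank 1. Corank 1: A-series; mu = 9 gives A_9. Both have type A_9, hence right-equivalent.

Yes.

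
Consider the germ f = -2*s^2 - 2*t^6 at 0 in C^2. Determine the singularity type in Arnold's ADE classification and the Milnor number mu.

The Hessian of f at 0 has rank 1. Corank 1: A-series; mu = 5 gives A_5.

Type A5, Milnor number mu = 5.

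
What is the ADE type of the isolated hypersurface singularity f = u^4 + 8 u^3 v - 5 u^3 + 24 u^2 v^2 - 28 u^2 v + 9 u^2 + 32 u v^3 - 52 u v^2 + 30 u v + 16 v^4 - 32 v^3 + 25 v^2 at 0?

The Hessian of f at 0 is [[18, 30], [30, 50]] with rank 1, so corank 1. A Groebner basis of the Jacobian ideal J(f) in C{u,v} is {v^2, u + 5*v/3}; counting standard monomials gives mu = 2. Corank 1: A-series; mu = 2 gives A_2.

A_2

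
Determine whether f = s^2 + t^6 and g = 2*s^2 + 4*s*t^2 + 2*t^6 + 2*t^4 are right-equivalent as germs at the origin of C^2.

Yes.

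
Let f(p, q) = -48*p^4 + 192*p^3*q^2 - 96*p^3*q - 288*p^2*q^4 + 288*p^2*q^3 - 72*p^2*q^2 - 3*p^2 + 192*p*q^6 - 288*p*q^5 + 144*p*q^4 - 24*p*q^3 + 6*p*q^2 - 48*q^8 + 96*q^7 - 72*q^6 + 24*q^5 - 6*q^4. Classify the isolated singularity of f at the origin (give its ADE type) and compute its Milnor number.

Type A_{3}, Milnor number mu = 3.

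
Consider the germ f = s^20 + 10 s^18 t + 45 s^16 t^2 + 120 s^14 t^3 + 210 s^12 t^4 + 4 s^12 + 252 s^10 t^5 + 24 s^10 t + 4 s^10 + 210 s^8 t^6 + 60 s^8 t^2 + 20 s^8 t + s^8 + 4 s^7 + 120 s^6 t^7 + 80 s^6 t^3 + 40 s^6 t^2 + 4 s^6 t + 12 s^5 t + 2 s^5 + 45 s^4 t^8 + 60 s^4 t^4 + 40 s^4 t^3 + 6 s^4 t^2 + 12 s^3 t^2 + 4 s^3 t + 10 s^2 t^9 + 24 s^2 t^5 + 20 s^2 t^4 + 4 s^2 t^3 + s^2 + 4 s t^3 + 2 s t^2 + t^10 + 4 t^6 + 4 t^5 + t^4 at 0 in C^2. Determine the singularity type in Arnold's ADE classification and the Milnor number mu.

Type A_{9}, Milnor number mu = 9.

The Hessian of f at 0 has rank 1. Corank 1: A-series; mu = 9 gives A_9.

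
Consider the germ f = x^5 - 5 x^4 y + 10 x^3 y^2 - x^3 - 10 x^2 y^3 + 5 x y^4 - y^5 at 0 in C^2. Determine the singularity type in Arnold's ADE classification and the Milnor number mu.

The Hessian of f at 0 has rank 0. Corank 2; j^3 = -x^3 is a perfect cube, so E-series; the 5-jet and mu = 8 give E_8.

Type E_8, Milnor number mu = 8.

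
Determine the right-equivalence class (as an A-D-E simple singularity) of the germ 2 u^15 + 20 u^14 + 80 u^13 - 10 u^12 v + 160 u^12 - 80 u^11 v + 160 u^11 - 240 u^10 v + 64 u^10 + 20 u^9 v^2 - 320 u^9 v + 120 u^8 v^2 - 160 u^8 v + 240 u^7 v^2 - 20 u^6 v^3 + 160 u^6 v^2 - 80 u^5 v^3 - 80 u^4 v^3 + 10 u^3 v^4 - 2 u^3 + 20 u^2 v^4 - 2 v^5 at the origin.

The Hessian of f at 0 is [[0, 0], [0, 0]] with rank 0, so corank 2. A Groebner basis of the Jacobian ideal J(f) in C{u,v} is {v^4, u^2}; counting standard monomials gives mu = 8. Corank 2; j^3 = -2*u^3 is a perfect cube, so E-series; the 5-jet and mu = 8 give E_8.

E_{8}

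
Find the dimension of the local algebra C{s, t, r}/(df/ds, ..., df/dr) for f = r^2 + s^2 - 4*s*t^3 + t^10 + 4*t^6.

The Hessian of f at 0 has rank 2. Corank 1: A-series; mu = 9 gives A_9.

9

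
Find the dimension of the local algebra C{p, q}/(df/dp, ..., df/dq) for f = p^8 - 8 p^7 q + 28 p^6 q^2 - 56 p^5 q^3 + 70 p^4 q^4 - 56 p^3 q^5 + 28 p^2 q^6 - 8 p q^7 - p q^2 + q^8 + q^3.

9

The Hessian of f at 0 has rank 0. Corank 2; j^3 = -q^2*(p - q) has shape L^2 M (L != M), so D-series; mu = 9 gives D_9.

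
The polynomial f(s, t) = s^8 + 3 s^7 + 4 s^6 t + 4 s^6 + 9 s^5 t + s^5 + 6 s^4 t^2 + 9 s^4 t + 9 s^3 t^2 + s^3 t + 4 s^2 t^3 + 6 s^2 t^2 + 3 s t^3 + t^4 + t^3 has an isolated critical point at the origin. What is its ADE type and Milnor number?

The Hessian of f at 0 is [[0, 0], [0, 0]] with rank 0, so corank 2. A Groebner basis of the Jacobian ideal J(f) in C{s,t} is {s^3 - 6*s*t^2 + 3*t^2, s^2*t - s*t^2, t^3}; counting standard monomials gives mu = 7. Corank 2; j^3 = t^3 is a perfect cube, so E-series; the 4-jet and mu = 7 give E_7.

Type E_{7}, Milnor number mu = 7.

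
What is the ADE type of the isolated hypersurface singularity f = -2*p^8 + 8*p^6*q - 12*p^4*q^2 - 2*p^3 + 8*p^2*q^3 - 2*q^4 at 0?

E_{6}

The Hessian of f at 0 is [[0, 0], [0, 0]] with rank 0, so corank 2. A Groebner basis of the Jacobian ideal J(f) in C{p,q} is {q^3, p^2}; counting standard monomials gives mu = 6. Corank 2; j^3 = -2*p^3 is a perfect cube, so E-series; the 4-jet and mu = 6 give E_6.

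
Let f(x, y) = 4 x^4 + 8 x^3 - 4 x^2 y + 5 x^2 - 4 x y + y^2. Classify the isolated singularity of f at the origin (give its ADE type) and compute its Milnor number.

Type A_{1}, Milnor number mu = 1.

The Hessian of f at 0 is [[10, -4], [-4, 2]] with rank 2, so corank 0. A Groebner basis of the Jacobian ideal J(f) in C{x,y} is {x, y}; counting standard monomials gives mu = 1. Corank 0: nondegenerate Morse point, so A_1.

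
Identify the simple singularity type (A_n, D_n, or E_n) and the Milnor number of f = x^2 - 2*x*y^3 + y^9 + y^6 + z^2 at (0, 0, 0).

Type A_{8}, Milnor number mu = 8.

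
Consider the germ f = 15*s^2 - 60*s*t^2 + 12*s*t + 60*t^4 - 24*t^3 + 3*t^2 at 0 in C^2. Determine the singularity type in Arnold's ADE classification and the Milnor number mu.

The Hessian of f at 0 has rank 2. Corank 0: nondegenerate Morse point, so A_1.

Type A_{1}, Milnor number mu = 1.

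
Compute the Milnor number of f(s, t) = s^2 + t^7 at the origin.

6

The Hessian of f at 0 is [[2, 0], [0, 0]] with rank 1, so corank 1. A Groebner basis of the Jacobian ideal J(f) in C{s,t} is {t^6, s}; counting standard monomials gives mu = 6. Corank 1: A-series; mu = 6 gives A_6.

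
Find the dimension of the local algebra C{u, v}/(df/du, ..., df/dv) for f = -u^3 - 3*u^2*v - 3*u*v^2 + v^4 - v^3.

The Hessian of f at 0 is [[0, 0], [0, 0]] with rank 0, so corank 2. A Groebner basis of the Jacobian ideal J(f) in C{u,v} is {v^3, u^2 + 2*u*v + v^2}; counting standard monomials gives mu = 6. Corank 2; j^3 = -(u + v)^3 is a perfect cube, so E-series; the 4-jet and mu = 6 give E_6.

6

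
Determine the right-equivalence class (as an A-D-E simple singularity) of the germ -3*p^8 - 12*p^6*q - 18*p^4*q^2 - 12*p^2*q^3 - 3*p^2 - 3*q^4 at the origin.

A3

The Hessian of f at 0 is [[-6, 0], [0, 0]] with rank 1, so corank 1. A Groebner basis of the Jacobian ideal J(f) in C{p,q} is {q^3, p}; counting standard monomials gives mu = 3. Corank 1: A-series; mu = 3 gives A_3.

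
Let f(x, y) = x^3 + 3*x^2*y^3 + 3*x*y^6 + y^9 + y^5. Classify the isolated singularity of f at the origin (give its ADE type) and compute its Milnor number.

Type E_8, Milnor number mu = 8.

The Hessian of f at 0 has rank 0. Corank 2; j^3 = x^3 is a perfect cube, so E-series; the 5-jet and mu = 8 give E_8.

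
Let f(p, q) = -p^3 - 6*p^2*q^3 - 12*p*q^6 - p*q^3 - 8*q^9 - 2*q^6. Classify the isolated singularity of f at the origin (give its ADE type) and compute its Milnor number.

Type E_{7}, Milnor number mu = 7.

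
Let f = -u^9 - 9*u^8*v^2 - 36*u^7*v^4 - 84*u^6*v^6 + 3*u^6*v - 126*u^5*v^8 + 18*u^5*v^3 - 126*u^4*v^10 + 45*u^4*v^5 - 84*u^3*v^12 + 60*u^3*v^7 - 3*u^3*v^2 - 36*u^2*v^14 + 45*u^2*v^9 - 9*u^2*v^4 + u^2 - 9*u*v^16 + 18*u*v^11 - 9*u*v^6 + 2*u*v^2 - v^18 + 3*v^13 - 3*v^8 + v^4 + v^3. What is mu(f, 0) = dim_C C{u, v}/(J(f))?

2

The Hessian of f at 0 has rank 1. Corank 1: A-series; mu = 2 gives A_2.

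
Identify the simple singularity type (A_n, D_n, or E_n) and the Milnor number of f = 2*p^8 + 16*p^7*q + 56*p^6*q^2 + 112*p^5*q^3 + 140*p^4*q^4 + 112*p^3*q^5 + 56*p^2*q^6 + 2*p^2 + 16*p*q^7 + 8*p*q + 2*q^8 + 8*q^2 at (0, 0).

Type A7, Milnor number mu = 7.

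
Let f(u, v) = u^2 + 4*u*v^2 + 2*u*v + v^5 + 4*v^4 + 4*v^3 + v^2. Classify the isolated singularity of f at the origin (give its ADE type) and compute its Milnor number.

Type A_{4}, Milnor number mu = 4.

The Hessian of f at 0 has rank 1. Corank 1: A-series; mu = 4 gives A_4.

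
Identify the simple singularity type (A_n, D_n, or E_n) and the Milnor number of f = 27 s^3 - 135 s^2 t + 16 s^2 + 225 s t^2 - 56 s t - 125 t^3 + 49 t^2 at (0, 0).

The Hessian of f at 0 is [[32, -56], [-56, 98]] with rank 1, so corank 1. A Groebner basis of the Jacobian ideal J(f) in C{s,t} is {t^2, s - 7*t/4}; counting standard monomials gives mu = 2. Corank 1: A-series; mu = 2 gives A_2.

Type A2, Milnor number mu = 2.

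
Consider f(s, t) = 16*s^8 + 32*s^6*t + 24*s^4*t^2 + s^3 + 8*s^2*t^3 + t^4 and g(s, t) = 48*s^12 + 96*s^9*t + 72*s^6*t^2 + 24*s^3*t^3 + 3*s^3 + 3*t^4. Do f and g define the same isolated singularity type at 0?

Yes.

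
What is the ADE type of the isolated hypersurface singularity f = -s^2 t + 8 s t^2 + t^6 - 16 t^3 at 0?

D_{7}

The Hessian of f at 0 is [[0, 0], [0, 0]] with rank 0, so corank 2. A Groebner basis of the Jacobian ideal J(f) in C{s,t} is {-s^2/6 + t^5 + 8*t^2/3, s^3 - 64*t^3, s*t - 4*t^2}; counting standard monomials gives mu = 7. Corank 2; j^3 = -t*(s - 4*t)^2 has shape L^2 M (L != M), so D-series; mu = 7 gives D_7.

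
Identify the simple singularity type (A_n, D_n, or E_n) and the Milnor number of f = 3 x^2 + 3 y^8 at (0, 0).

Type A_7, Milnor number mu = 7.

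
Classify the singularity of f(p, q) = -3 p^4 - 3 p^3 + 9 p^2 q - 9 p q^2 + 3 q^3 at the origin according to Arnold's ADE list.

E_{6}

The Hessian of f at 0 is [[0, 0], [0, 0]] with rank 0, so corank 2. A Groebner basis of the Jacobian ideal J(f) in C{p,q} is {q^4, p*q^2 - 2*q^3/3, p^2 - 2*p*q + q^2}; counting standard monomials gives mu = 6. Corank 2; j^3 = -3*(p - q)^3 is a perfect cube, so E-series; the 4-jet and mu = 6 give E_6.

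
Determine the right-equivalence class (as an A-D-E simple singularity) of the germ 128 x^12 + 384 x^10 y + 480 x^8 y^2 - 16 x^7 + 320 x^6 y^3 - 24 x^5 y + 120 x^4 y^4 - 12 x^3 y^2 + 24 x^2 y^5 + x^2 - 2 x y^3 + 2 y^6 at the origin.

A_{5}

The Hessian of f at 0 has rank 1. Corank 1: A-series; mu = 5 gives A_5.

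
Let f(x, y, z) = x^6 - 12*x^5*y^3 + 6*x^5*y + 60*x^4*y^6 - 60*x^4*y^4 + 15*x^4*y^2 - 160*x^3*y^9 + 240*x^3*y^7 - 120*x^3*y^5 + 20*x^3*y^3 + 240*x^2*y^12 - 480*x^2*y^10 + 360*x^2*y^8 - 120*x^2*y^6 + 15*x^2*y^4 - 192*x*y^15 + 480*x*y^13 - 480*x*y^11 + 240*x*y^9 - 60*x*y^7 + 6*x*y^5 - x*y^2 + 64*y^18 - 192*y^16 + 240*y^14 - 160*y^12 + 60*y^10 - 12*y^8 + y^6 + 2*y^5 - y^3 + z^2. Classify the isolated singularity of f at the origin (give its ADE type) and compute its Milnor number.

Type D_7, Milnor number mu = 7.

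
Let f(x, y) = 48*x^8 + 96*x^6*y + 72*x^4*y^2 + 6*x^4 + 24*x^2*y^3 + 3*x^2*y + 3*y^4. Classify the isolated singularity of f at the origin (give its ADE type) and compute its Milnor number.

Type D_5, Milnor number mu = 5.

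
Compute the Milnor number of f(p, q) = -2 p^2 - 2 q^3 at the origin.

The Hessian of f at 0 has rank 1. Corank 1: A-series; mu = 2 gives A_2.

2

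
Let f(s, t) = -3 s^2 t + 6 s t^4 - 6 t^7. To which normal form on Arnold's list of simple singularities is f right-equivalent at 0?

D_{8}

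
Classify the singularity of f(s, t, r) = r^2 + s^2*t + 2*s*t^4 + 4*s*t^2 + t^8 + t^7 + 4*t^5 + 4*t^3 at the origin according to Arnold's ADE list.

The Hessian of f at 0 has rank 1. Corank 2; j^3 = t*(s + 2*t)^2 has shape L^2 M (L != M), so D-series; mu = 9 gives D_9.

D_9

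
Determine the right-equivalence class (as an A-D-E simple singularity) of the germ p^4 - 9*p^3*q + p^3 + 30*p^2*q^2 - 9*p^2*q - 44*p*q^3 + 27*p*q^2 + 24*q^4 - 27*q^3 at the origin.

E_7

The Hessian of f at 0 has rank 0. Corank 2; j^3 = (p - 3*q)^3 is a perfect cube, so E-series; the 4-jet and mu = 7 give E_7.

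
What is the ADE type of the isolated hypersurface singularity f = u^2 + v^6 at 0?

The Hessian of f at 0 has rank 1. Corank 1: A-series; mu = 5 gives A_5.

A_{5}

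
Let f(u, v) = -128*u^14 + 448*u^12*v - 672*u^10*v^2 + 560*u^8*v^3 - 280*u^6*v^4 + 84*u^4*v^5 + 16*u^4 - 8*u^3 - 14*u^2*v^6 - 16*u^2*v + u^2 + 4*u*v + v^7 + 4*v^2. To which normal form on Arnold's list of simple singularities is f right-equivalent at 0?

A_6

The Hessian of f at 0 is [[2, 4], [4, 8]] with rank 1, so corank 1. A Groebner basis of the Jacobian ideal J(f) in C{u,v} is {7*u*v/192 + 5*u/3072 + v^4 - v^3/6 + 3*v^2/64 + 5*v/1536, u*v^2 + u*v/6 + u/192 + 2*v^3/3 + v^2/4 + v/96, u^2 - u/4 - v/2}; counting standard monomials gives mu = 6. Corank 1: A-series; mu = 6 gives A_6.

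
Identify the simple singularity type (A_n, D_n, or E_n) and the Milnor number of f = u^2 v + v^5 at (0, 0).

The Hessian of f at 0 is [[0, 0], [0, 0]] with rank 0, so corank 2. A Groebner basis of the Jacobian ideal J(f) in C{u,v} is {u^2/5 + v^4, u^3, u*v}; counting standard monomials gives mu = 6. Corank 2; j^3 = u^2*v has shape L^2 M (L != M), so D-series; mu = 6 gives D_6.

Type D_{6}, Milnor number mu = 6.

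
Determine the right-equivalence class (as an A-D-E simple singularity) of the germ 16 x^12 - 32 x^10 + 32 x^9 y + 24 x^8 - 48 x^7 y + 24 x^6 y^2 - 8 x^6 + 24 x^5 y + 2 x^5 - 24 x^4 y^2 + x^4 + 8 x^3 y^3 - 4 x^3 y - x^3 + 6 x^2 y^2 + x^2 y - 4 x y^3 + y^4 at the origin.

The Hessian of f at 0 has rank 0. Corank 2; j^3 = -x^2*(x - y) has shape L^2 M (L != M), so D-series; mu = 5 gives D_5.

D_5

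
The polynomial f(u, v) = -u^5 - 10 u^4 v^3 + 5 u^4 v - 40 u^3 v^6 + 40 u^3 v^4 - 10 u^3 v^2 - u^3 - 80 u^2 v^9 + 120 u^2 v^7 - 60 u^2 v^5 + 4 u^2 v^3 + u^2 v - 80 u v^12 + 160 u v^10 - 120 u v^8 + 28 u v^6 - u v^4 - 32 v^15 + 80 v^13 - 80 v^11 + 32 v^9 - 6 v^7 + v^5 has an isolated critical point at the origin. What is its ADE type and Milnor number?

Type D6, Milnor number mu = 6.

The Hessian of f at 0 is [[0, 0], [0, 0]] with rank 0, so corank 2. A Groebner basis of the Jacobian ideal J(f) in C{u,v} is {u*v/7 + v^4, u*v^2, u^2 - 5*u*v/7}; counting standard monomials gives mu = 6. Corank 2; j^3 = -u^2*(u - v) has shape L^2 M (L != M), so D-series; mu = 6 gives D_6.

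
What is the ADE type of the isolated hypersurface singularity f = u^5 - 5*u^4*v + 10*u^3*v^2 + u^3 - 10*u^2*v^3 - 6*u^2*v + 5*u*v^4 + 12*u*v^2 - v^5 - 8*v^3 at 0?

E_{8}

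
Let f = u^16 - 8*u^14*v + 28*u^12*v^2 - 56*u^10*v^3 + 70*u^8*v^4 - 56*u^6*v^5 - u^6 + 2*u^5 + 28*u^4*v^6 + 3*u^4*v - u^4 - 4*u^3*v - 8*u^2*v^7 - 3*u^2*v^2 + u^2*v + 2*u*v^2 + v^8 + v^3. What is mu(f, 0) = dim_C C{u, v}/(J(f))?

9

The Hessian of f at 0 is [[0, 0], [0, 0]] with rank 0, so corank 2. A Groebner basis of the Jacobian ideal J(f) in C{u,v} is {u^4 - u^3 - u*v - v^2, 9*u^3/8 - u^2/8 + u*v^3 + 6*u*v^2 + 31*u*v/8 + 3*v^3 + 4*v^2, -7*u^3/2 + u^2/2 - 14*u*v^2 - 21*u*v/2 + v^4 - 6*v^3 - 11*v^2, u^2*v - u*v - v^2}; counting standard monomials gives mu = 9. Corank 2; j^3 = v*(u + v)^2 has shape L^2 M (L != M), so D-series; mu = 9 gives D_9.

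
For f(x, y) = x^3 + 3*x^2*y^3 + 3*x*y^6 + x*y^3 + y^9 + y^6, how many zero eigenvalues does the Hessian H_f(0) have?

Hessian at 0 has rank 0.

2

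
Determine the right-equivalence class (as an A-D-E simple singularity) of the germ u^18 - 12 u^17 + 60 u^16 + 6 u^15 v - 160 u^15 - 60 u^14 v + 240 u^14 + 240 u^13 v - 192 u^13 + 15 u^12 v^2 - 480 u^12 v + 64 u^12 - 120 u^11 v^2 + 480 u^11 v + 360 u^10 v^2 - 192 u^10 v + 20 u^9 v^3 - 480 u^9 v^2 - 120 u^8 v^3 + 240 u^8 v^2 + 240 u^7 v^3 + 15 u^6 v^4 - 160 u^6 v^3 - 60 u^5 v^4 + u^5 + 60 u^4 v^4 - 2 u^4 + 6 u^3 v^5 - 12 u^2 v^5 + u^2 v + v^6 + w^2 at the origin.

D_{7}

The Hessian of f at 0 has rank 1. Corank 2; j^3 = u^2*v has shape L^2 M (L != M), so D-series; mu = 7 gives D_7.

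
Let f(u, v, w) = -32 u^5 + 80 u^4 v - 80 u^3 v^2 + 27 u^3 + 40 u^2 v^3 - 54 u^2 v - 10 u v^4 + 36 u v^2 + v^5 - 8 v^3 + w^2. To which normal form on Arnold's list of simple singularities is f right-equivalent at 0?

E_8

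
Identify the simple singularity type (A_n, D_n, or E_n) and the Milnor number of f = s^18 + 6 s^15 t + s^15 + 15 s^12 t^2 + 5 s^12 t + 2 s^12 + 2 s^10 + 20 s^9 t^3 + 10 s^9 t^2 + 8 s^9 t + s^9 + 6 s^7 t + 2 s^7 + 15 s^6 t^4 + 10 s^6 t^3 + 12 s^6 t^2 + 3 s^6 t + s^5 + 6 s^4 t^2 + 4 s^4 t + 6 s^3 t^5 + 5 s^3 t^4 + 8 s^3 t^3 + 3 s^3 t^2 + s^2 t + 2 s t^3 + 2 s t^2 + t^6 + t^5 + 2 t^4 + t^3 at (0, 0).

The Hessian of f at 0 has rank 0. Corank 2; j^3 = t*(s + t)^2 has shape L^2 M (L != M), so D-series; mu = 7 gives D_7.

Type D_7, Milnor number mu = 7.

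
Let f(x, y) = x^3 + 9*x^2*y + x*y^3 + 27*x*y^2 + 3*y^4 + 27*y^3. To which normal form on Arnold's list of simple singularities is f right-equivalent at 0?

The Hessian of f at 0 has rank 0. Corank 2; j^3 = (x + 3*y)^3 is a perfect cube, so E-series; the 4-jet and mu = 7 give E_7.

E_7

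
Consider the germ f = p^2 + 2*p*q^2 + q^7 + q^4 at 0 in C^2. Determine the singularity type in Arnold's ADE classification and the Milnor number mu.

The Hessian of f at 0 has rank 1. Corank 1: A-series; mu = 6 gives A_6.

Type A6, Milnor number mu = 6.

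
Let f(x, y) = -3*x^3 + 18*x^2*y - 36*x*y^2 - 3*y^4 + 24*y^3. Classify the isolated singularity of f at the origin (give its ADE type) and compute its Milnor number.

Type E_6, Milnor number mu = 6.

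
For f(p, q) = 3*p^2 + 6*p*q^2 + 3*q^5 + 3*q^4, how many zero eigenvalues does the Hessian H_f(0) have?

The Hessian at 0 is [[6, 0], [0, 0]] of rank 1; hence corank 1.

1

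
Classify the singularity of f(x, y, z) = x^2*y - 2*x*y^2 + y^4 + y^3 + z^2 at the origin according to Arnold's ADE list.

D5

The Hessian of f at 0 has rank 1. Corank 2; j^3 = y*(x - y)^2 has shape L^2 M (L != M), so D-series; mu = 5 gives D_5.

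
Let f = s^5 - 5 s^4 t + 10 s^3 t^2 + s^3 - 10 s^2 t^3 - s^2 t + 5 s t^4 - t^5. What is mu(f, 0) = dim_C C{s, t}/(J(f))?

6

The Hessian of f at 0 is [[0, 0], [0, 0]] with rank 0, so corank 2. A Groebner basis of the Jacobian ideal J(f) in C{s,t} is {s*t/5 + t^4, s*t^2, s^2 - s*t}; counting standard monomials gives mu = 6. Corank 2; j^3 = s^2*(s - t) has shape L^2 M (L != M), so D-series; mu = 6 gives D_6.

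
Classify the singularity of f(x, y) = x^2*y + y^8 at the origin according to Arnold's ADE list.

D_{9}

The Hessian of f at 0 has rank 0. Corank 2; j^3 = x^2*y has shape L^2 M (L != M), so D-series; mu = 9 gives D_9.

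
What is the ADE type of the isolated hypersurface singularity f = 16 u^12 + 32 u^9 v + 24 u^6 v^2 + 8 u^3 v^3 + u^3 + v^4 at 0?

E6

The Hessian of f at 0 is [[0, 0], [0, 0]] with rank 0, so corank 2. A Groebner basis of the Jacobian ideal J(f) in C{u,v} is {v^3, u^2}; counting standard monomials gives mu = 6. Corank 2; j^3 = u^3 is a perfect cube, so E-series; the 4-jet and mu = 6 give E_6.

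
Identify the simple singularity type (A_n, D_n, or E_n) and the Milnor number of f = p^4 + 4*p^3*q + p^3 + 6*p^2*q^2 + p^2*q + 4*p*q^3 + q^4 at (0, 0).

Type D_{5}, Milnor number mu = 5.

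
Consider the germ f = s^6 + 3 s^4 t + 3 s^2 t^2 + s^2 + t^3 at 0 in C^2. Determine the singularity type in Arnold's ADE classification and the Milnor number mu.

Type A_{2}, Milnor number mu = 2.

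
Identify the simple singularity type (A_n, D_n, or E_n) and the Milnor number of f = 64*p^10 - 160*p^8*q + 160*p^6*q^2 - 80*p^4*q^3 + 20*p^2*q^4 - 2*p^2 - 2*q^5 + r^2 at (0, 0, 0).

The Hessian of f at 0 is [[-4, 0, 0], [0, 0, 0], [0, 0, 2]] with rank 2, so corank 1. A Groebner basis of the Jacobian ideal J(f) in C{p,q,r} is {q^4, p, r}; counting standard monomials gives mu = 4. Corank 1: A-series; mu = 4 gives A_4.

Type A_{4}, Milnor number mu = 4.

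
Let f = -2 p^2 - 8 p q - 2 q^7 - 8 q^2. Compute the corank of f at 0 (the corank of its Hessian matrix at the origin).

1

Hessian at 0 has rank 1.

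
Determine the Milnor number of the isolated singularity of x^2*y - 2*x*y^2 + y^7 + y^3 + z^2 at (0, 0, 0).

8

The Hessian of f at 0 has rank 1. Corank 2; j^3 = y*(x - y)^2 has shape L^2 M (L != M), so D-series; mu = 8 gives D_8.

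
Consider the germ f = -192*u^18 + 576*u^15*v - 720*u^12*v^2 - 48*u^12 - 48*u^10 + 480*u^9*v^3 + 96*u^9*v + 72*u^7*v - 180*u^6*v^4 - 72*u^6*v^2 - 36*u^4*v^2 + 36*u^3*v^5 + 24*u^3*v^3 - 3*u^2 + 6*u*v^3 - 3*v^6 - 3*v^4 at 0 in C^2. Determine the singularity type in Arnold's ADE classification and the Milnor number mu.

The Hessian of f at 0 has rank 1. Corank 1: A-series; mu = 3 gives A_3.

Type A_3, Milnor number mu = 3.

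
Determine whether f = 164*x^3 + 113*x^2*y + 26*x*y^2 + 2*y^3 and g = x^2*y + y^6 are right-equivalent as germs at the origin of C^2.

No.

The Hessian of f at 0 has rank 0. Corank 2; j^3 = (4*x + y)*(41*x^2 + 18*x*y + 2*y^2) splits into three distinct lines over C (the quadratic factor has nonzero discriminant), so D_4. The Hessian of g at 0 has rank 0. Corank 2; j^3 = x^2*y has shape L^2 M (L != M), so D-series; mu = 7 gives D_7. f is D_4 but g is D_7, hence not right-equivalent.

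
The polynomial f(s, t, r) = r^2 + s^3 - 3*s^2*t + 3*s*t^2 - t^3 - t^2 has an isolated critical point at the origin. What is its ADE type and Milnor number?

The Hessian of f at 0 has rank 2. Corank 1: A-series; mu = 2 gives A_2.

Type A2, Milnor number mu = 2.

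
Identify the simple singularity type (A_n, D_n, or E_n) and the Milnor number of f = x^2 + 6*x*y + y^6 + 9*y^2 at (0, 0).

Type A5, Milnor number mu = 5.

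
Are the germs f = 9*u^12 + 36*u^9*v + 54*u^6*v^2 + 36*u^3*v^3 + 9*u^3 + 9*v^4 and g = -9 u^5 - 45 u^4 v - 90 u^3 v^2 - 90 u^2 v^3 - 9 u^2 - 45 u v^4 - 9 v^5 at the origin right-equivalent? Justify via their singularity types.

No.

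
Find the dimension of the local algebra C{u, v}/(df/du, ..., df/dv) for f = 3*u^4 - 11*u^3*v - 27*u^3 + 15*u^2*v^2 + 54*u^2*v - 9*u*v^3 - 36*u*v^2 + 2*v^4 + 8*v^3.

7

The Hessian of f at 0 has rank 0. Corank 2; j^3 = -(3*u - 2*v)^3 is a perfect cube, so E-series; the 4-jet and mu = 7 give E_7.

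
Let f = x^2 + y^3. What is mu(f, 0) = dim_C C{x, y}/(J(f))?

2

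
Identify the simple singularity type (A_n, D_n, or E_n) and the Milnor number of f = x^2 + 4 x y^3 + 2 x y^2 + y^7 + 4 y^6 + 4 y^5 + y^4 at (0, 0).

Type A6, Milnor number mu = 6.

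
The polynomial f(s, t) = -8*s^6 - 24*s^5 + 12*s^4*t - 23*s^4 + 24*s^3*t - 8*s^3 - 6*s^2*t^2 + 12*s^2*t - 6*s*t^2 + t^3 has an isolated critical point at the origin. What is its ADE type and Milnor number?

The Hessian of f at 0 has rank 0. Corank 2; j^3 = -(2*s - t)^3 is a perfect cube, so E-series; the 4-jet and mu = 6 give E_6.

Type E_6, Milnor number mu = 6.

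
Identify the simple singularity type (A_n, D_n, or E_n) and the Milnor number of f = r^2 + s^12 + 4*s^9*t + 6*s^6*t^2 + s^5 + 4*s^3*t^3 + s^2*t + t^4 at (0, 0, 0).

Type D_{5}, Milnor number mu = 5.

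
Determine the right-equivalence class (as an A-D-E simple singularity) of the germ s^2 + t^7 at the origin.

A_6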